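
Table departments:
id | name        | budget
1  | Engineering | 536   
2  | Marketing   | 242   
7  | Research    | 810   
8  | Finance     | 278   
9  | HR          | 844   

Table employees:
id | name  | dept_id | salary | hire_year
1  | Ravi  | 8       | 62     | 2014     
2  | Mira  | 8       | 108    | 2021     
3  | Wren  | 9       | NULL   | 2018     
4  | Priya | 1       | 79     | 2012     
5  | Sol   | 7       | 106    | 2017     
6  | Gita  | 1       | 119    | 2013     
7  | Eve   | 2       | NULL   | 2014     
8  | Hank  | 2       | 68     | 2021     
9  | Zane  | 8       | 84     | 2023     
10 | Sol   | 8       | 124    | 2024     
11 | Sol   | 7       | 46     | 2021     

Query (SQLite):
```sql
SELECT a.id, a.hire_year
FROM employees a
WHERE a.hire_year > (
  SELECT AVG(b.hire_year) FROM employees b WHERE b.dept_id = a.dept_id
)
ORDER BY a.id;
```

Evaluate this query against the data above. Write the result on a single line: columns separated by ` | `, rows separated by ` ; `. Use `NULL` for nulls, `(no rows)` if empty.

For each employees row a, compute AVG(hire_year) over rows sharing a.dept_id.
Keep row a if a.hire_year > that per-group AVG.
  dept_id=1: AVG(hire_year) = 2012.5
  dept_id=2: AVG(hire_year) = 2017.5
  dept_id=7: AVG(hire_year) = 2019.0
  dept_id=8: AVG(hire_year) = 2020.5
  dept_id=9: AVG(hire_year) = 2018.0

2 | 2021 ; 6 | 2013 ; 8 | 2021 ; 9 | 2023 ; 10 | 2024 ; 11 | 2021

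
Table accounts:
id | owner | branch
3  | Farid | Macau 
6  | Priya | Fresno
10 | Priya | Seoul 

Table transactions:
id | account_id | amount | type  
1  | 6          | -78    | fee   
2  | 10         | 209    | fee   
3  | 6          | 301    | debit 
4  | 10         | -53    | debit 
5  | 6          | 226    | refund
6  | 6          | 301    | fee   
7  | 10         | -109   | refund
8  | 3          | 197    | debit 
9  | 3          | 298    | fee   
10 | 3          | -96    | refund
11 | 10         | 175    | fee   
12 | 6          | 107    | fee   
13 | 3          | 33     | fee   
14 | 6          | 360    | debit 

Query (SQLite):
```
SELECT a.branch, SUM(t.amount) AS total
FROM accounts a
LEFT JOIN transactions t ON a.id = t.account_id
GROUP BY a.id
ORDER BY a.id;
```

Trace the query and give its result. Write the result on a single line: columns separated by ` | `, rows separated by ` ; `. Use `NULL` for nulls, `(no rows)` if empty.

LEFT JOIN keeps every accounts row; unmatched ones get NULL for transactions columns.
Group by accounts.id and compute SUM(t.amount). SUM over an all-NULL group is NULL.
  3: ids {8, 9, 10, 13} → SUM(t.amount)=432
  6: ids {1, 3, 5, 6, 12, 14} → SUM(t.amount)=1217
  10: ids {2, 4, 7, 11} → SUM(t.amount)=222

Macau | 432 ; Fresno | 1217 ; Seoul | 222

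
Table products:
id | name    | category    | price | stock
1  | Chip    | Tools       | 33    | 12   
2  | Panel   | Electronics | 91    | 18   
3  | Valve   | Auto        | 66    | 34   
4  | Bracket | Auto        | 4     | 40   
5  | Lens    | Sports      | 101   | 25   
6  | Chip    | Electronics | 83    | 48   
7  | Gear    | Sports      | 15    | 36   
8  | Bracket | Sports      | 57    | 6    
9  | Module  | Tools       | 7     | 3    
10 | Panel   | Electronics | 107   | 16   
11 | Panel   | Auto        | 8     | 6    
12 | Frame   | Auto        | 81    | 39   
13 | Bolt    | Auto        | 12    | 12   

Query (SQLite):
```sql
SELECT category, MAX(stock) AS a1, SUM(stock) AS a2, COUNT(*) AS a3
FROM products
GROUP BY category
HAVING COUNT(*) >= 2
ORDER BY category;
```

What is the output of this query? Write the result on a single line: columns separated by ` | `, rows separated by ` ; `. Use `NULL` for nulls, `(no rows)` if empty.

Auto | 40 | 131 | 5 ; Electronics | 48 | 82 | 3 ; Sports | 36 | 67 | 3 ; Tools | 12 | 15 | 2

Group products by category.
Per group compute: MAX(stock), SUM(stock), COUNT(*).
HAVING: drop groups with fewer than 2 rows.
  Auto: ids {3, 4, 11, 12, 13} → MAX(stock)=40, SUM(stock)=131, COUNT(*)=5
  Electronics: ids {2, 6, 10} → MAX(stock)=48, SUM(stock)=82, COUNT(*)=3
  Sports: ids {5, 7, 8} → MAX(stock)=36, SUM(stock)=67, COUNT(*)=3
  Tools: ids {1, 9} → MAX(stock)=12, SUM(stock)=15, COUNT(*)=2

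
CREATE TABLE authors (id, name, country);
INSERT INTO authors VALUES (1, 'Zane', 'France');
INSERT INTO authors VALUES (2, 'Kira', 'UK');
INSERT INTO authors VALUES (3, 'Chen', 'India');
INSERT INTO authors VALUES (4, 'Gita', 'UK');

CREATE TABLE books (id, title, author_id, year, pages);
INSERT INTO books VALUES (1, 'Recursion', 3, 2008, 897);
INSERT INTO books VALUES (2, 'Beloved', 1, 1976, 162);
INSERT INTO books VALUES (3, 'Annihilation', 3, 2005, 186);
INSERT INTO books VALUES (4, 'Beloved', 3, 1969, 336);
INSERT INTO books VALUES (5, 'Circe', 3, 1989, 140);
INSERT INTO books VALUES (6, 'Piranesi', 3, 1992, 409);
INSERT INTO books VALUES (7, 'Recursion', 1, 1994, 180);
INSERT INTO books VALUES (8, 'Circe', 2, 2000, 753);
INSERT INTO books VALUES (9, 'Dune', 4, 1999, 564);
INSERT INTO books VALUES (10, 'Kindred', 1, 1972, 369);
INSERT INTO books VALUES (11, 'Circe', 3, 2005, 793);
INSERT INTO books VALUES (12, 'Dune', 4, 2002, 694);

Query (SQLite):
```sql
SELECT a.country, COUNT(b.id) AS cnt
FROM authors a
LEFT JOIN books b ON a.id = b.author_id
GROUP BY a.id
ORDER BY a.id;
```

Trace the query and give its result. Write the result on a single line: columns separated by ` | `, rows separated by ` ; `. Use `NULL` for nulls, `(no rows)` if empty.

LEFT JOIN keeps every authors row; unmatched ones get NULL for books columns.
Group by authors.id and compute COUNT(b.id). COUNT(col) of an all-NULL group is 0.
  1: ids {2, 7, 10} → COUNT(b.id)=3
  2: ids {8} → COUNT(b.id)=1
  3: ids {1, 3, 4, 5, 6, 11} → COUNT(b.id)=6
  4: ids {9, 12} → COUNT(b.id)=2

France | 3 ; UK | 1 ; India | 6 ; UK | 2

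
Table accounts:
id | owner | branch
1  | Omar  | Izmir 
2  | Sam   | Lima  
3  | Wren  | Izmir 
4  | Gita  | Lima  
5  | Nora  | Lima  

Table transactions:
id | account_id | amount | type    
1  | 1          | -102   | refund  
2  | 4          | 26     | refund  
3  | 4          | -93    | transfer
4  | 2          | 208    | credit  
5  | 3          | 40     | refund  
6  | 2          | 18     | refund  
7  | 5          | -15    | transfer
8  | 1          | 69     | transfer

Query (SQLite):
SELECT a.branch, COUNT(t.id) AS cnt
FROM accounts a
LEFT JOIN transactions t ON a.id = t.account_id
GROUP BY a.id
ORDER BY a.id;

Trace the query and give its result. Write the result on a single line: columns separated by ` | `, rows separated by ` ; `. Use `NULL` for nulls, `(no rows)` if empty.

LEFT JOIN keeps every accounts row; unmatched ones get NULL for transactions columns.
Group by accounts.id and compute COUNT(t.id). COUNT(col) of an all-NULL group is 0.
  1: ids {1, 8} → COUNT(t.id)=2
  2: ids {4, 6} → COUNT(t.id)=2
  3: ids {5} → COUNT(t.id)=1
  4: ids {2, 3} → COUNT(t.id)=2
  5: ids {7} → COUNT(t.id)=1

Izmir | 2 ; Lima | 2 ; Izmir | 1 ; Lima | 2 ; Lima | 1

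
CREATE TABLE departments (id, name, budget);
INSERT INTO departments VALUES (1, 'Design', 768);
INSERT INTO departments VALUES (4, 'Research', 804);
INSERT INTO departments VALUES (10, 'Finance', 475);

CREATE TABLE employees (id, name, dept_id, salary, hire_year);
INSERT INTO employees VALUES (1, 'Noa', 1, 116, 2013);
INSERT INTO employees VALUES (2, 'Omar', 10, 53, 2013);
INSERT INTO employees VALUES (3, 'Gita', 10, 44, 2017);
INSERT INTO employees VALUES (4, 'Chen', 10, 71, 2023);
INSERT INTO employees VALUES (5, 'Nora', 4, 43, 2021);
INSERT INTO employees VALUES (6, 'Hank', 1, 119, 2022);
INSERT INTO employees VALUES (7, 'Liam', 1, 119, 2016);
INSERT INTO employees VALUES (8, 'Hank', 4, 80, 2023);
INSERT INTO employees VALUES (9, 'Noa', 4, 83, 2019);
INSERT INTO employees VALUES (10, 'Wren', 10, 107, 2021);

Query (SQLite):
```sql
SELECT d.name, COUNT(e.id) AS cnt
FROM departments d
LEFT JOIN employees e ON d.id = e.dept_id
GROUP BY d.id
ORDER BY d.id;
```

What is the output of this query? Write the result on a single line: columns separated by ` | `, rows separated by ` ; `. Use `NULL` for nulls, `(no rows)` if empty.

Design | 3 ; Research | 3 ; Finance | 4

LEFT JOIN keeps every departments row; unmatched ones get NULL for employees columns.
Group by departments.id and compute COUNT(e.id). COUNT(col) of an all-NULL group is 0.
  1: ids {1, 6, 7} → COUNT(e.id)=3
  4: ids {5, 8, 9} → COUNT(e.id)=3
  10: ids {2, 3, 4, 10} → COUNT(e.id)=4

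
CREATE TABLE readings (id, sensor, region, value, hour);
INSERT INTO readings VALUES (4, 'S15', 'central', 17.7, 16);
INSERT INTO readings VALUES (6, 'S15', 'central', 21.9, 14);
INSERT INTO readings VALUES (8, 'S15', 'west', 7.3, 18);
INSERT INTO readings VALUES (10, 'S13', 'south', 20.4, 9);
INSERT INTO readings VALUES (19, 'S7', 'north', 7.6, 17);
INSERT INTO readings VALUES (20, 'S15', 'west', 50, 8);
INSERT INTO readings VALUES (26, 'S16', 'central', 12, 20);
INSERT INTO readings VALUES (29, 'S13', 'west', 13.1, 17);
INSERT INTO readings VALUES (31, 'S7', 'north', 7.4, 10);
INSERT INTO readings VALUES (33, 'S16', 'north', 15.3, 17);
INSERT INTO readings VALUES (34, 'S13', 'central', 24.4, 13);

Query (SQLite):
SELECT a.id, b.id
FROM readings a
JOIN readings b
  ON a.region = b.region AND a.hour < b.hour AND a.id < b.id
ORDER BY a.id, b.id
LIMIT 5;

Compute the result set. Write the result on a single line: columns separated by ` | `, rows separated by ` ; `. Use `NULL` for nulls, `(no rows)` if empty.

Pairs (a,b) with same region, a.hour < b.hour, a.id < b.id.
region groups: central:{4,6,26,34} north:{19,31,33} south:{10} west:{8,20,29}
Ordered by (a.id, b.id); first 5.

4 | 26 ; 6 | 26 ; 20 | 29 ; 31 | 33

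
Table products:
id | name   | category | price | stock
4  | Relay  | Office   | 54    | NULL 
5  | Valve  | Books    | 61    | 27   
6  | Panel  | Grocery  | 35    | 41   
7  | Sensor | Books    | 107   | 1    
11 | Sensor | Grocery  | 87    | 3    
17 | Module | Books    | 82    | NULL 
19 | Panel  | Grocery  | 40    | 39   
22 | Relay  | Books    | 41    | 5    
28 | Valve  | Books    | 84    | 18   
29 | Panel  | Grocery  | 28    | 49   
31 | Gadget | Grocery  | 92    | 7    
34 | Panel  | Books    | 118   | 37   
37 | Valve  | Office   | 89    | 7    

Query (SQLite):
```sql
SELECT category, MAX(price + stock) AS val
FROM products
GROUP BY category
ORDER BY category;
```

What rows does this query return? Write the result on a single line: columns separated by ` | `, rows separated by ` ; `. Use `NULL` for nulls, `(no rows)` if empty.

For each row compute price + stock.
Group by category; take MAX of the expression per group.
  Books: ids {5, 7, 17, 22, 28, 34} → MAX(price + stock)=155
  Grocery: ids {6, 11, 19, 29, 31} → MAX(price + stock)=99
  Office: ids {4, 37} → MAX(price + stock)=96

Books | 155 ; Grocery | 99 ; Office | 96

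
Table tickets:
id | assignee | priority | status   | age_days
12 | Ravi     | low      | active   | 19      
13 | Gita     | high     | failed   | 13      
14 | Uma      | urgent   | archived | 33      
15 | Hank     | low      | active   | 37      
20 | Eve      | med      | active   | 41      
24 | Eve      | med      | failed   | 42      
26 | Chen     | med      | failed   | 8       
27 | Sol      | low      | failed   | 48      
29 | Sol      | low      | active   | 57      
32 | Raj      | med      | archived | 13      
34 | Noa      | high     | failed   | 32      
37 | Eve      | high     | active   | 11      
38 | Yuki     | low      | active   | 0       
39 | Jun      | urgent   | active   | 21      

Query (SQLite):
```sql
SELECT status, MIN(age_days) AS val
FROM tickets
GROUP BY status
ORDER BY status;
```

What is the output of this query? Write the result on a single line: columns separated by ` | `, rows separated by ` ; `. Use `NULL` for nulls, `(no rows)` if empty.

Partition tickets by status; compute MIN(age_days) within each group.
  active: ids {12, 15, 20, 29, 37, 38, 39} → MIN(age_days)=0
  archived: ids {14, 32} → MIN(age_days)=13
  failed: ids {13, 24, 26, 27, 34} → MIN(age_days)=8

active | 0 ; archived | 13 ; failed | 8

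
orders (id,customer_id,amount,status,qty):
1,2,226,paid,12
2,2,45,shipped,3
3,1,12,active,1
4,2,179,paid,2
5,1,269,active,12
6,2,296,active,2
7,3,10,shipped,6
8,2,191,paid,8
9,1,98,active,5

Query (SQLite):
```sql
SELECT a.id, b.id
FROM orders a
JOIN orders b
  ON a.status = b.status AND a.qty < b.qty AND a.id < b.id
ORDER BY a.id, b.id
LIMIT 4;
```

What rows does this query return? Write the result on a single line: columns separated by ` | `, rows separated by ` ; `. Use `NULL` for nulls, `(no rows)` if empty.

2 | 7 ; 3 | 5 ; 3 | 6 ; 3 | 9

Pairs (a,b) with same status, a.qty < b.qty, a.id < b.id.
status groups: active:{3,5,6,9} paid:{1,4,8} shipped:{2,7}
Ordered by (a.id, b.id); first 4.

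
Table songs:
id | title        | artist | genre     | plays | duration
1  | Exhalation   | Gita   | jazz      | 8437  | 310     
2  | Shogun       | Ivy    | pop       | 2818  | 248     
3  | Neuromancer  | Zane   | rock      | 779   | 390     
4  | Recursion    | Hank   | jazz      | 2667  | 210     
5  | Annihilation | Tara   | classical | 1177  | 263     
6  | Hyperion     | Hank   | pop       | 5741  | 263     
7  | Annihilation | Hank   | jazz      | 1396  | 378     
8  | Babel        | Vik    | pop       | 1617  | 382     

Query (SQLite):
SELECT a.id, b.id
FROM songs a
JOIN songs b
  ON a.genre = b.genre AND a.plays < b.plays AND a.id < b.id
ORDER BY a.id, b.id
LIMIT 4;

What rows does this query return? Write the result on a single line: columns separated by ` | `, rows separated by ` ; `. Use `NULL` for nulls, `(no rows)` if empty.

2 | 6

Pairs (a,b) with same genre, a.plays < b.plays, a.id < b.id.
genre groups: classical:{5} jazz:{1,4,7} pop:{2,6,8} rock:{3}
Ordered by (a.id, b.id); first 4.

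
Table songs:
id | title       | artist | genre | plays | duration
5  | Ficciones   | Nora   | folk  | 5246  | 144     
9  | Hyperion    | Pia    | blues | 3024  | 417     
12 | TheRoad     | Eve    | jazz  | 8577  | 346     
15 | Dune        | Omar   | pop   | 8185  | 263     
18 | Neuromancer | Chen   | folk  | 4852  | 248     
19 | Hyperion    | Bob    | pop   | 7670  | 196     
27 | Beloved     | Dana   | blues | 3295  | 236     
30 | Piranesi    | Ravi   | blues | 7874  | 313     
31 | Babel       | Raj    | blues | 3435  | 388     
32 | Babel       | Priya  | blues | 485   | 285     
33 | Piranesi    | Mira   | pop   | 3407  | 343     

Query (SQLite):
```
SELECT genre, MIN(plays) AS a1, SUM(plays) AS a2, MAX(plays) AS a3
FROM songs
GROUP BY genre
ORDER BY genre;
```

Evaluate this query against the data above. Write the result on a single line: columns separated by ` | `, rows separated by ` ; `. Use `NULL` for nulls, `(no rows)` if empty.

Group songs by genre.
Per group compute: MIN(plays), SUM(plays), MAX(plays).
  blues: ids {9, 27, 30, 31, 32} → MIN(plays)=485, SUM(plays)=18113, MAX(plays)=7874
  folk: ids {5, 18} → MIN(plays)=4852, SUM(plays)=10098, MAX(plays)=5246
  jazz: ids {12} → MIN(plays)=8577, SUM(plays)=8577, MAX(plays)=8577
  pop: ids {15, 19, 33} → MIN(plays)=3407, SUM(plays)=19262, MAX(plays)=8185

blues | 485 | 18113 | 7874 ; folk | 4852 | 10098 | 5246 ; jazz | 8577 | 8577 | 8577 ; pop | 3407 | 19262 | 8185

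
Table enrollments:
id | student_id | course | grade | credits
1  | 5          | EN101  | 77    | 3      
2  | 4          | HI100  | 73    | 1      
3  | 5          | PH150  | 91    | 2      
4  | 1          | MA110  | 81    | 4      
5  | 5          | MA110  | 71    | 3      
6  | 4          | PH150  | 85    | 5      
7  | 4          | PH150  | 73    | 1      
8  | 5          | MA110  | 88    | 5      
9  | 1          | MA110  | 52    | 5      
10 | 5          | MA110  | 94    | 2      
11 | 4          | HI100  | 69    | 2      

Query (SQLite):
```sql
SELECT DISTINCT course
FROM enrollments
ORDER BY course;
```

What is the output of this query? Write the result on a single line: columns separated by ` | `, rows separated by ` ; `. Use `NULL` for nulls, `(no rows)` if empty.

Collect distinct course values from enrollments.

EN101 ; HI100 ; MA110 ; PH150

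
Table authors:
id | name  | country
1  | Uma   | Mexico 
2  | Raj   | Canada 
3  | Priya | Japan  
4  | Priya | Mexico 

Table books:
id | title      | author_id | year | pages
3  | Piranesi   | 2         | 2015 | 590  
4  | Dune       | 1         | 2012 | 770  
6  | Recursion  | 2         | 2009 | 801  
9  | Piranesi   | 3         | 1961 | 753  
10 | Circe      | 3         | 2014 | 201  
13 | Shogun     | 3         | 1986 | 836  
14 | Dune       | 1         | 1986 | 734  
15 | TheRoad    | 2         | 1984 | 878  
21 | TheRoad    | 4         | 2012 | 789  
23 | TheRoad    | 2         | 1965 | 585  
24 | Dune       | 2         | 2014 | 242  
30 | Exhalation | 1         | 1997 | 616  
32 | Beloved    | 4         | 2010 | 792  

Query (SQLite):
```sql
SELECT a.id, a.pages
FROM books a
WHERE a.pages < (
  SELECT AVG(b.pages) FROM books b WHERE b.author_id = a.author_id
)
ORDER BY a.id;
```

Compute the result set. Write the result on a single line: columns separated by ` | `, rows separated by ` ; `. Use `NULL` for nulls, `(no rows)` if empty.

For each books row a, compute AVG(pages) over rows sharing a.author_id.
Keep row a if a.pages < that per-group AVG.
  author_id=1: AVG(pages) = 706.666667
  author_id=2: AVG(pages) = 619.2
  author_id=3: AVG(pages) = 596.666667
  author_id=4: AVG(pages) = 790.5

3 | 590 ; 10 | 201 ; 21 | 789 ; 23 | 585 ; 24 | 242 ; 30 | 616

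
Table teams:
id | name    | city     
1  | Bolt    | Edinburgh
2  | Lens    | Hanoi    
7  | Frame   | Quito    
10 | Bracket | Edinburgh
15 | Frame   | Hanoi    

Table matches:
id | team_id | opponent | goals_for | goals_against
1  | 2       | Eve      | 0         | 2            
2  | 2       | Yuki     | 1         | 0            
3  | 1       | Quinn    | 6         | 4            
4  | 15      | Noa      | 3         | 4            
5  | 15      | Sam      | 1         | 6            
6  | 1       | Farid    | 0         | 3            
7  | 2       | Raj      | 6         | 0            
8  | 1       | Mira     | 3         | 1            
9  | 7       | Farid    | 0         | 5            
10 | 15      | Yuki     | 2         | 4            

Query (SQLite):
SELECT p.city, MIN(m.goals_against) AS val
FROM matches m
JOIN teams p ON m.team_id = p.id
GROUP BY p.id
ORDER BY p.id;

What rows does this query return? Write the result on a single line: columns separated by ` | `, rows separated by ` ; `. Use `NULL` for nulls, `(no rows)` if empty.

Join each matches row to its teams via team_id.
Group joined rows by teams.id; compute MIN(m.goals_against) per group.
  1: ids {3, 6, 8} → MIN(m.goals_against)=1
  2: ids {1, 2, 7} → MIN(m.goals_against)=0
  7: ids {9} → MIN(m.goals_against)=5
  15: ids {4, 5, 10} → MIN(m.goals_against)=4

Edinburgh | 1 ; Hanoi | 0 ; Quito | 5 ; Hanoi | 4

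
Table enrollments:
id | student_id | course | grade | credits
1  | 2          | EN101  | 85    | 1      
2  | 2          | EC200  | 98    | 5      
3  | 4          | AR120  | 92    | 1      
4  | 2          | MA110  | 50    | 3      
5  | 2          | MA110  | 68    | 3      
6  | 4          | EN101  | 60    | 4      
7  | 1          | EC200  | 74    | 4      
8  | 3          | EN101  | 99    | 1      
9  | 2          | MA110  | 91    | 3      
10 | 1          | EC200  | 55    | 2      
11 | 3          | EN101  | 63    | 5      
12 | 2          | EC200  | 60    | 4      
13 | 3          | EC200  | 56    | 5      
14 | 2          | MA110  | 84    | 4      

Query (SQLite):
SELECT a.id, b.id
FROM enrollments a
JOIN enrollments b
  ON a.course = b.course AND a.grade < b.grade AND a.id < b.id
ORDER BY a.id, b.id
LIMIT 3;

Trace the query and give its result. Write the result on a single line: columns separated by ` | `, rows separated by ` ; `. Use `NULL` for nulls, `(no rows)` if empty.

Pairs (a,b) with same course, a.grade < b.grade, a.id < b.id.
course groups: AR120:{3} EC200:{2,7,10,12,13} EN101:{1,6,8,11} MA110:{4,5,9,14}
Ordered by (a.id, b.id); first 3.

1 | 8 ; 4 | 5 ; 4 | 9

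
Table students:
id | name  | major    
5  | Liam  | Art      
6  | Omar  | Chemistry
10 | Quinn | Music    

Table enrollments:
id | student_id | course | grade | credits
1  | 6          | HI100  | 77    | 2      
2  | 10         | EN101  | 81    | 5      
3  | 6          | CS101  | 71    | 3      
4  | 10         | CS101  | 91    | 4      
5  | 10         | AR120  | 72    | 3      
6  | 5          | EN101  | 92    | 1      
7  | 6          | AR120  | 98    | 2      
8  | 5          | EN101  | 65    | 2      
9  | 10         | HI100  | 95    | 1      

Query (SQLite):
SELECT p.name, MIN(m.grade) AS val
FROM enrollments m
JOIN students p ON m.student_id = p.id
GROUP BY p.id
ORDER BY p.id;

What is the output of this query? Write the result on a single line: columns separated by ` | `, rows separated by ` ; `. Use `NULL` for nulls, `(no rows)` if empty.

Join each enrollments row to its students via student_id.
Group joined rows by students.id; compute MIN(m.grade) per group.
  5: ids {6, 8} → MIN(m.grade)=65
  6: ids {1, 3, 7} → MIN(m.grade)=71
  10: ids {2, 4, 5, 9} → MIN(m.grade)=72

Liam | 65 ; Omar | 71 ; Quinn | 72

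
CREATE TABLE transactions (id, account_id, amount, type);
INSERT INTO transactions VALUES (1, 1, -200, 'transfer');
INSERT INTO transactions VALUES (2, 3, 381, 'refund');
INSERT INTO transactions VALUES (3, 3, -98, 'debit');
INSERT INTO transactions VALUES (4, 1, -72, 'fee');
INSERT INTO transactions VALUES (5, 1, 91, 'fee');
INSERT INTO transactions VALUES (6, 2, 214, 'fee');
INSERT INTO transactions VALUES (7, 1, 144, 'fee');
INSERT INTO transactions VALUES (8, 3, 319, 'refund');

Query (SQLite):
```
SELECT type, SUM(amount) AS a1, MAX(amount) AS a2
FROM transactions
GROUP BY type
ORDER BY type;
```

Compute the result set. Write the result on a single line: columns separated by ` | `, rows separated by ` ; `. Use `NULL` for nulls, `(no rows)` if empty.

Group transactions by type.
Per group compute: SUM(amount), MAX(amount).
  debit: ids {3} → SUM(amount)=-98, MAX(amount)=-98
  fee: ids {4, 5, 6, 7} → SUM(amount)=377, MAX(amount)=214
  refund: ids {2, 8} → SUM(amount)=700, MAX(amount)=381
  transfer: ids {1} → SUM(amount)=-200, MAX(amount)=-200

debit | -98 | -98 ; fee | 377 | 214 ; refund | 700 | 381 ; transfer | -200 | -200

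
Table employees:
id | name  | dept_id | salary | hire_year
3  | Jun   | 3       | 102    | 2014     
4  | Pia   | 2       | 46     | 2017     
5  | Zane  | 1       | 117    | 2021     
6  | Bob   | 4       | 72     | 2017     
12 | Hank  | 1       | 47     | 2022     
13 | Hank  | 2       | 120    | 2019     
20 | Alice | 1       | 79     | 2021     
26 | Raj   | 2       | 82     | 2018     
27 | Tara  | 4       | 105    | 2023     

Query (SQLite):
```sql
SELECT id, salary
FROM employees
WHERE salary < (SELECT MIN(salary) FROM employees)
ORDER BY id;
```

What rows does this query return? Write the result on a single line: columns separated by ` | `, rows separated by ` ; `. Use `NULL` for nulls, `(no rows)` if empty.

Scalar subquery: MIN(salary) over all employees rows = 46.
Keep rows where salary < that value.

(no rows)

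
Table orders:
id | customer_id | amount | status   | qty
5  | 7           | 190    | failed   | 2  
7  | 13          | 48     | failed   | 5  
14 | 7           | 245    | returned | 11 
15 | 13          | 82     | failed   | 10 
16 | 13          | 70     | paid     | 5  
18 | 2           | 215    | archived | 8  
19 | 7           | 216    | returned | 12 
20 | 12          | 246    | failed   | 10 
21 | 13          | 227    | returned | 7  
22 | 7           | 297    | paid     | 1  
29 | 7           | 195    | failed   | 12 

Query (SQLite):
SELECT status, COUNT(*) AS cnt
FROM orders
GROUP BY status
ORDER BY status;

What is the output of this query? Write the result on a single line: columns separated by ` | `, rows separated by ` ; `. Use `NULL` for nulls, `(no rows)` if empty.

archived | 1 ; failed | 5 ; paid | 2 ; returned | 3

Partition orders by status; compute COUNT(*) within each group.
  archived: ids {18} → COUNT(*)=1
  failed: ids {5, 7, 15, 20, 29} → COUNT(*)=5
  paid: ids {16, 22} → COUNT(*)=2
  returned: ids {14, 19, 21} → COUNT(*)=3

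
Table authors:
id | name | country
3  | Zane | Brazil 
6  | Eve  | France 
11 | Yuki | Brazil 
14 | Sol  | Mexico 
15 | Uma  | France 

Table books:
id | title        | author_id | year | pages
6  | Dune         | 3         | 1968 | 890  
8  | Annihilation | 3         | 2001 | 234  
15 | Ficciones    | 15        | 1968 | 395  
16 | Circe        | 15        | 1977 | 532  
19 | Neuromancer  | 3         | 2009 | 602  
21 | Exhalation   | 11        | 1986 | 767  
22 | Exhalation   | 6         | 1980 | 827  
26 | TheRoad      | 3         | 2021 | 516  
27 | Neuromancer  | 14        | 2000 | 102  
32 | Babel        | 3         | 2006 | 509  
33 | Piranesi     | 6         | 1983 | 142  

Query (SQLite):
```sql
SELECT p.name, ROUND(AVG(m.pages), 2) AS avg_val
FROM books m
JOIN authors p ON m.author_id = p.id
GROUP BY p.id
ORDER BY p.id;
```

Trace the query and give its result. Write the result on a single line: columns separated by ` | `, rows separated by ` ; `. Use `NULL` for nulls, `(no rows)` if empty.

Join each books row to its authors via author_id.
Group joined rows by authors.id; compute ROUND(AVG(m.pages), 2) per group.
  3: ids {6, 8, 19, 26, 32} → ROUND(AVG(m.pages), 2)=550.2
  6: ids {22, 33} → ROUND(AVG(m.pages), 2)=484.5
  11: ids {21} → ROUND(AVG(m.pages), 2)=767
  14: ids {27} → ROUND(AVG(m.pages), 2)=102
  15: ids {15, 16} → ROUND(AVG(m.pages), 2)=463.5

Zane | 550.2 ; Eve | 484.5 ; Yuki | 767 ; Sol | 102 ; Uma | 463.5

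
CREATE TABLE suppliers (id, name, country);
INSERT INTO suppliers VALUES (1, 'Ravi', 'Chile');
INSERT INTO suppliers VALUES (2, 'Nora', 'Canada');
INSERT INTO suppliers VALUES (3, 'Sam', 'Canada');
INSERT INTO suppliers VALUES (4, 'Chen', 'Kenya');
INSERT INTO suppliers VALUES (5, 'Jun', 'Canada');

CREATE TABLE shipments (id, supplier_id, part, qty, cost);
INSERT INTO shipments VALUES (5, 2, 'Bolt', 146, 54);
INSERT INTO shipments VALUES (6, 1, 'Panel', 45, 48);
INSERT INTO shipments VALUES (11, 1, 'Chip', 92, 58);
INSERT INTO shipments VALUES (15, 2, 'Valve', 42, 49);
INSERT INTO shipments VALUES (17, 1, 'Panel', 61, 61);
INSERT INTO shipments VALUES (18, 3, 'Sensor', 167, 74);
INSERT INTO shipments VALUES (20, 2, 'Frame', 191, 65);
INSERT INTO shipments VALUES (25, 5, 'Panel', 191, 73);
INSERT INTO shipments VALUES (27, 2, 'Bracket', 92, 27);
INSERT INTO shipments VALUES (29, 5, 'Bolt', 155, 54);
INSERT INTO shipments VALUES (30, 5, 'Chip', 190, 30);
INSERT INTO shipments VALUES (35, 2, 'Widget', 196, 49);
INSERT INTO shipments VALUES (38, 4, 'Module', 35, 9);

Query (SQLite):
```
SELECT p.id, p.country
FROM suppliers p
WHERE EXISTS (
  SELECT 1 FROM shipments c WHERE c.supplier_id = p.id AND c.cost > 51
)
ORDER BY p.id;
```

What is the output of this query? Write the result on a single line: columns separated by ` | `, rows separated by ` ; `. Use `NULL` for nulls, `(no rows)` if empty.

For each suppliers row, check whether any shipments with matching supplier_id has cost > 51.
Keep rows where that is true.

1 | Chile ; 2 | Canada ; 3 | Canada ; 5 | Canada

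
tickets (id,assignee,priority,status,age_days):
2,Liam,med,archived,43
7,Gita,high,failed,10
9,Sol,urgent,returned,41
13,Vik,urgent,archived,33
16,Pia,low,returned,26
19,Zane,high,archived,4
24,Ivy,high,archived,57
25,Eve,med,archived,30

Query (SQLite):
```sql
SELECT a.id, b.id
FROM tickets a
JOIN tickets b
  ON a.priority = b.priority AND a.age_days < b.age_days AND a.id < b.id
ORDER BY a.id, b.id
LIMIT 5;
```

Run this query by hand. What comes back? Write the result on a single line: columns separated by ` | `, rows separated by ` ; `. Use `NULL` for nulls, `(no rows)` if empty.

Pairs (a,b) with same priority, a.age_days < b.age_days, a.id < b.id.
priority groups: high:{7,19,24} low:{16} med:{2,25} urgent:{9,13}
Ordered by (a.id, b.id); first 5.

7 | 24 ; 19 | 24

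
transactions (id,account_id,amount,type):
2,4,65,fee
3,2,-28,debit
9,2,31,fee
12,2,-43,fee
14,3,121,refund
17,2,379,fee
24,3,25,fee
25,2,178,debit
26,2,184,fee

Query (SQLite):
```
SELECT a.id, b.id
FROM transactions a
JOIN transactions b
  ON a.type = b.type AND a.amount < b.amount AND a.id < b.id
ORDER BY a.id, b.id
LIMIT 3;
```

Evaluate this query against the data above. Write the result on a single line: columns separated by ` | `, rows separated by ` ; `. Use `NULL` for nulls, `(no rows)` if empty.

Pairs (a,b) with same type, a.amount < b.amount, a.id < b.id.
type groups: debit:{3,25} fee:{2,9,12,17,24,26} refund:{14}
Ordered by (a.id, b.id); first 3.

2 | 17 ; 2 | 26 ; 3 | 25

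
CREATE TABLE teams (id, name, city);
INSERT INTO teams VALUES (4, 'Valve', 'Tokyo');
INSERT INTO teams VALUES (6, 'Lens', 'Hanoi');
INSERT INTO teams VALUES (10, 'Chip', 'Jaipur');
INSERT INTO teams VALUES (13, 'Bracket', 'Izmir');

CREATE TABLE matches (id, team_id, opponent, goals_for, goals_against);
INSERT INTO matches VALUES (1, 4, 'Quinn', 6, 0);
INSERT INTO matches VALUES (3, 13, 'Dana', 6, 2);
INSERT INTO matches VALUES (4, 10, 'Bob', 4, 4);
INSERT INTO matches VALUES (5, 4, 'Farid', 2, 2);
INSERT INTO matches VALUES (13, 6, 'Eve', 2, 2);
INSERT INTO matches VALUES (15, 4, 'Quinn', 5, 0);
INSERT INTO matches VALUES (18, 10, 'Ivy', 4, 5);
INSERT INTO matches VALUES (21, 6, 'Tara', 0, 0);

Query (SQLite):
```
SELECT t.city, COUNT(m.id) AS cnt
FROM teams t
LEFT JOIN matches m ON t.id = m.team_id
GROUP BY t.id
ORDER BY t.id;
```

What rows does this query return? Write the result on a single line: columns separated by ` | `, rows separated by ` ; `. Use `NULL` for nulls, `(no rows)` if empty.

LEFT JOIN keeps every teams row; unmatched ones get NULL for matches columns.
Group by teams.id and compute COUNT(m.id). COUNT(col) of an all-NULL group is 0.
  4: ids {1, 5, 15} → COUNT(m.id)=3
  6: ids {13, 21} → COUNT(m.id)=2
  10: ids {4, 18} → COUNT(m.id)=2
  13: ids {3} → COUNT(m.id)=1

Tokyo | 3 ; Hanoi | 2 ; Jaipur | 2 ; Izmir | 1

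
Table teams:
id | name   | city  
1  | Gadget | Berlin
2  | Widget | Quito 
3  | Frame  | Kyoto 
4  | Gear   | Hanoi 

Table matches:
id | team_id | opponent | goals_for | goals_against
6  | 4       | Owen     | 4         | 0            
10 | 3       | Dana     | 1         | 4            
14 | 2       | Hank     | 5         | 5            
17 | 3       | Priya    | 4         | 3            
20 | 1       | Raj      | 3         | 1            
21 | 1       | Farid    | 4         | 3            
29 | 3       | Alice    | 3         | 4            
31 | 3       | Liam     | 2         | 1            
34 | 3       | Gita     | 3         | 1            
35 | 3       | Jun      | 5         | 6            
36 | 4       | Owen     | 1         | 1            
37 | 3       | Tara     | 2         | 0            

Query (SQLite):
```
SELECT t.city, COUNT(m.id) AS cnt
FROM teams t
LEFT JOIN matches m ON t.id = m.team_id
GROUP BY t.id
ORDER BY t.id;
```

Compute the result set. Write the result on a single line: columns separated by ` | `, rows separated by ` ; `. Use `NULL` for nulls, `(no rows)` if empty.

LEFT JOIN keeps every teams row; unmatched ones get NULL for matches columns.
Group by teams.id and compute COUNT(m.id). COUNT(col) of an all-NULL group is 0.
  1: ids {20, 21} → COUNT(m.id)=2
  2: ids {14} → COUNT(m.id)=1
  3: ids {10, 17, 29, 31, 34, 35, 37} → COUNT(m.id)=7
  4: ids {6, 36} → COUNT(m.id)=2

Berlin | 2 ; Quito | 1 ; Kyoto | 7 ; Hanoi | 2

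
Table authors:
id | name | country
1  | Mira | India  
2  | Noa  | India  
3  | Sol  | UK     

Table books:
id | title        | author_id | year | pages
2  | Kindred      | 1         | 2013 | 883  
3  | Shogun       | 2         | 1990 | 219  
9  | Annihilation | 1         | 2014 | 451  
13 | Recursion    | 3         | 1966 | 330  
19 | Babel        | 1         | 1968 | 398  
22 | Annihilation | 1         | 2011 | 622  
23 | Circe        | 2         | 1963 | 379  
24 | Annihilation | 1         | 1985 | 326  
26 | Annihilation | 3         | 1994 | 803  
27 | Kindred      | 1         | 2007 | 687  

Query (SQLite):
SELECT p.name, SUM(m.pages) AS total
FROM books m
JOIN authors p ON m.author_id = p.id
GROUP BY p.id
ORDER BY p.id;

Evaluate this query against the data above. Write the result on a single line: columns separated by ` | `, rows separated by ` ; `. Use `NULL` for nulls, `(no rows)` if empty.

Mira | 3367 ; Noa | 598 ; Sol | 1133

Join each books row to its authors via author_id.
Group joined rows by authors.id; compute SUM(m.pages) per group.
  1: ids {2, 9, 19, 22, 24, 27} → SUM(m.pages)=3367
  2: ids {3, 23} → SUM(m.pages)=598
  3: ids {13, 26} → SUM(m.pages)=1133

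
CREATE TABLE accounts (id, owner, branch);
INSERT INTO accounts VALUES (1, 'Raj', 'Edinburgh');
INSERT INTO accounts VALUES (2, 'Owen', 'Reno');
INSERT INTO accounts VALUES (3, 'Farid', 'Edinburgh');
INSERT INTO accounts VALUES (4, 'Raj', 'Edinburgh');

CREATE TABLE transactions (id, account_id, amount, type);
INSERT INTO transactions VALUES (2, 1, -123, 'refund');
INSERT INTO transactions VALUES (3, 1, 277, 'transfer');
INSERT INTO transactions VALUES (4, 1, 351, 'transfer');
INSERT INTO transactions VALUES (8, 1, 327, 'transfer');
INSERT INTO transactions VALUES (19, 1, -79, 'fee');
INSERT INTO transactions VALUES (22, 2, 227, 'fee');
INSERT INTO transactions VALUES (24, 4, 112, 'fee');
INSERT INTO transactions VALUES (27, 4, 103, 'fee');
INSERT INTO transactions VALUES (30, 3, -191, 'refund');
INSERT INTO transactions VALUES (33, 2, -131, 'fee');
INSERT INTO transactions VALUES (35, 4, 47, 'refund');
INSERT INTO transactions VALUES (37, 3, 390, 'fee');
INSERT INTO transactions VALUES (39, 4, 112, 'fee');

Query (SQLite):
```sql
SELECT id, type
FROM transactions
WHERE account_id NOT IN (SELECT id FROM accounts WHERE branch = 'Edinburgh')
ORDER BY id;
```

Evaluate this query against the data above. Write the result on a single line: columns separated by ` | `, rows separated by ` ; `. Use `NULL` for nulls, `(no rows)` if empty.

22 | fee ; 33 | fee

Inner query: accounts.id where branch = 'Edinburgh'.
Outer: keep transactions rows whose account_id is not in that set.
Inner query → {1, 3, 4}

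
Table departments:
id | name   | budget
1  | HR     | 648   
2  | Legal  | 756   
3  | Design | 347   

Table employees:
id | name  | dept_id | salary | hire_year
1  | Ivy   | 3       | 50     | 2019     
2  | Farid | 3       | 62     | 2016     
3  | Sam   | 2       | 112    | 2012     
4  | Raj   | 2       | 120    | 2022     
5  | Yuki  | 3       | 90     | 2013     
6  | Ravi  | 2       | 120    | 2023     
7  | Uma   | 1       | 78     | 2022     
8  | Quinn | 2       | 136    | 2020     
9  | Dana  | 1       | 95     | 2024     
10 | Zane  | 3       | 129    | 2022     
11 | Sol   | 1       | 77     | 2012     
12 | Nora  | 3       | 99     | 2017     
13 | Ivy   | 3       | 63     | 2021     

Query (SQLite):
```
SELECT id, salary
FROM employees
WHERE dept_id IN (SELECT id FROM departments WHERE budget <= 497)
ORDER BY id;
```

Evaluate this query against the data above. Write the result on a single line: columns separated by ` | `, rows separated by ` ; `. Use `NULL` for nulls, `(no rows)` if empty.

1 | 50 ; 2 | 62 ; 5 | 90 ; 10 | 129 ; 12 | 99 ; 13 | 63

Inner query: departments.id where budget <= 497.
Outer: keep employees rows whose dept_id is in that set.
Inner query → {3}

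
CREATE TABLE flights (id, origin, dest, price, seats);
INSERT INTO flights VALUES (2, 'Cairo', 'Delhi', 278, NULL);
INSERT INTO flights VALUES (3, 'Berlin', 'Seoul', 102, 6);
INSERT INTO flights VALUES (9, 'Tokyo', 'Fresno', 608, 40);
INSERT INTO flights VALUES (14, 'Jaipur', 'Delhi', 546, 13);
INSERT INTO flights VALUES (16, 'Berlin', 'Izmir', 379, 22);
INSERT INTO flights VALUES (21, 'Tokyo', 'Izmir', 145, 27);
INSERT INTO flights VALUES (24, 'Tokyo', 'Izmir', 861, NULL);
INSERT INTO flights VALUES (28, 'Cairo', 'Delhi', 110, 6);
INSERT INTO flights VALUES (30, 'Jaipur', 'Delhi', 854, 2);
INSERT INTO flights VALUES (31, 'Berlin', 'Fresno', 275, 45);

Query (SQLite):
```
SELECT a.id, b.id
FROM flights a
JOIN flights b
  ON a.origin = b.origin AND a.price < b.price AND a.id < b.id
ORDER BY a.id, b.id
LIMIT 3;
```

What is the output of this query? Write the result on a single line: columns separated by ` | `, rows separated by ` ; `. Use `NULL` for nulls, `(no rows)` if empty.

3 | 16 ; 3 | 31 ; 9 | 24

Pairs (a,b) with same origin, a.price < b.price, a.id < b.id.
origin groups: Berlin:{3,16,31} Cairo:{2,28} Jaipur:{14,30} Tokyo:{9,21,24}
Ordered by (a.id, b.id); first 3.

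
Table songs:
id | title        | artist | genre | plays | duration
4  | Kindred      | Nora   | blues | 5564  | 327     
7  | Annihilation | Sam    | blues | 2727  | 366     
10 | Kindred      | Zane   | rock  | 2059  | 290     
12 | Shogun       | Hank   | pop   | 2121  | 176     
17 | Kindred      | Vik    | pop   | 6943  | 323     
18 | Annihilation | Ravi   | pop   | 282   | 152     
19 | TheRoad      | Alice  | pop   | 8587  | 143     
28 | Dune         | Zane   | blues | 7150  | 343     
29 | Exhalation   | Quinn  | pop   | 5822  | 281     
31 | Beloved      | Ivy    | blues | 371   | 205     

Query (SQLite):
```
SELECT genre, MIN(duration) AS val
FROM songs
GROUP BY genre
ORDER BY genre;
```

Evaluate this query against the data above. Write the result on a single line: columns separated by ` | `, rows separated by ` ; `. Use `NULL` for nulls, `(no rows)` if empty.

Partition songs by genre; compute MIN(duration) within each group.
  blues: ids {4, 7, 28, 31} → MIN(duration)=205
  pop: ids {12, 17, 18, 19, 29} → MIN(duration)=143
  rock: ids {10} → MIN(duration)=290

blues | 205 ; pop | 143 ; rock | 290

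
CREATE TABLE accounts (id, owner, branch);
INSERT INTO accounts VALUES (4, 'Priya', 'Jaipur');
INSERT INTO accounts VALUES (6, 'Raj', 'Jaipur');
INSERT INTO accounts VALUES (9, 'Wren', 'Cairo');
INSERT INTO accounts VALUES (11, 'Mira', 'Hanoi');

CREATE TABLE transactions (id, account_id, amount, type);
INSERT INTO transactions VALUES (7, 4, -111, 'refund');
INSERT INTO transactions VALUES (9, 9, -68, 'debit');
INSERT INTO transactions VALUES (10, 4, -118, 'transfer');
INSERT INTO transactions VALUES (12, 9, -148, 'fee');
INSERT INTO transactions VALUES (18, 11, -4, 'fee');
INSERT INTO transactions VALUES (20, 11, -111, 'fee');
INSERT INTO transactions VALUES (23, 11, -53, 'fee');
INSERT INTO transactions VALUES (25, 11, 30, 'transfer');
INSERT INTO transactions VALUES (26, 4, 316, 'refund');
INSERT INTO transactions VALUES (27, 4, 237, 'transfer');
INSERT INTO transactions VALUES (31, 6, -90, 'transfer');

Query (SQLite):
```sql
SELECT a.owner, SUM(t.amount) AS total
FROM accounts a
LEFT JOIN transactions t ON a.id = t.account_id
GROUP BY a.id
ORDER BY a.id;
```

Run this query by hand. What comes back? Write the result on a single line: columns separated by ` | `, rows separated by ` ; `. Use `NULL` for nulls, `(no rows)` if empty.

LEFT JOIN keeps every accounts row; unmatched ones get NULL for transactions columns.
Group by accounts.id and compute SUM(t.amount). SUM over an all-NULL group is NULL.
  4: ids {7, 10, 26, 27} → SUM(t.amount)=324
  6: ids {31} → SUM(t.amount)=-90
  9: ids {9, 12} → SUM(t.amount)=-216
  11: ids {18, 20, 23, 25} → SUM(t.amount)=-138

Priya | 324 ; Raj | -90 ; Wren | -216 ; Mira | -138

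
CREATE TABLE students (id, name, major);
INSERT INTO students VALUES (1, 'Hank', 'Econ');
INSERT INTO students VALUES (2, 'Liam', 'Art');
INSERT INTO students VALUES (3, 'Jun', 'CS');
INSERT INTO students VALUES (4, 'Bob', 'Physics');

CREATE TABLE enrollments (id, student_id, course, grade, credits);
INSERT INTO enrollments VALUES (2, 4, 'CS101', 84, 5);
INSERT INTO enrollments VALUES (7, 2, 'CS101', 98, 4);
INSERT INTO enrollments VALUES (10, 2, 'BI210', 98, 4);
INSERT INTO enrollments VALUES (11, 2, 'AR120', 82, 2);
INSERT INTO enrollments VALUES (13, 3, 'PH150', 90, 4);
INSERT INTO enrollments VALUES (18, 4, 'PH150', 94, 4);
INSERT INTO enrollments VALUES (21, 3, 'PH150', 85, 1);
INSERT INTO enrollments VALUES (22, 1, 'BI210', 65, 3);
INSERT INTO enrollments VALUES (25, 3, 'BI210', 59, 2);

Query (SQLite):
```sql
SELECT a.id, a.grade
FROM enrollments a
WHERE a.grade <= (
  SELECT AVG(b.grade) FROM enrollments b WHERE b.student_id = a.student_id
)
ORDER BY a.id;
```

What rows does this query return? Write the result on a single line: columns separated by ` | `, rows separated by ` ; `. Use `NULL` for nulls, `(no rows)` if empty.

2 | 84 ; 11 | 82 ; 22 | 65 ; 25 | 59

For each enrollments row a, compute AVG(grade) over rows sharing a.student_id.
Keep row a if a.grade <= that per-group AVG.
  student_id=1: AVG(grade) = 65.0
  student_id=2: AVG(grade) = 92.666667
  student_id=3: AVG(grade) = 78.0
  student_id=4: AVG(grade) = 89.0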